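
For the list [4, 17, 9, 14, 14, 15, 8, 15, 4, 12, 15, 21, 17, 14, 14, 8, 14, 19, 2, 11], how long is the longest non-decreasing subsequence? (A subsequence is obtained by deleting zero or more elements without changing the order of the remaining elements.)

Let dp[i] be the longest non-decreasing subsequence ending at position i. Then dp = [1, 2, 2, 3, 4, 5, 2, 6, 2, 3, 7, 8, 8, 5, 6, 3, 7, 9, 1, 4].
The maximum is 9; one witness is 4, 9, 14, 14, 15, 15, 15, 17, 19 at positions 1,3,4,5,6,8,11,13,18.

9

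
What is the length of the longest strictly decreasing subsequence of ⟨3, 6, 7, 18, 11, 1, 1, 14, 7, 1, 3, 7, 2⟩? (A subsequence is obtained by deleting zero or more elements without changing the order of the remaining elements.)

One longest decreasing subsequence is 18, 11, 7, 3, 2 (positions 4,5,9,11,13), of length 5; no longer one exists.

5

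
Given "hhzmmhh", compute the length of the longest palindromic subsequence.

Using dp[i][j] = 2 + dp[i+1][j−1] if the ends match, else max(dp[i+1][j], dp[i][j−1]):
dp[1][7] = 6. A witness is hhmmhh at positions 1,2,4,5,6,7.

6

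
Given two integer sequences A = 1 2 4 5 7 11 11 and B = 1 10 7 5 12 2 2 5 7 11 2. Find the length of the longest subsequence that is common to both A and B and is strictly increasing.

For each value that appears in both, track the longest common increasing run ending there.
The best achievable length is 5; one witness is 1, 2, 5, 7, 11 (A-positions 1,2,4,5,6, B-positions 1,6,8,9,10).

5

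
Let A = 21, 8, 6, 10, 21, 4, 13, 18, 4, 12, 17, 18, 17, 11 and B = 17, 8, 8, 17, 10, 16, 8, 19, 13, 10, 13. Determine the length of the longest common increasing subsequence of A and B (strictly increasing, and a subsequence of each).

3

A longest common strictly increasing subsequence is 8, 10, 13 (length 3); it appears in order in both A and B, and no longer such subsequence exists.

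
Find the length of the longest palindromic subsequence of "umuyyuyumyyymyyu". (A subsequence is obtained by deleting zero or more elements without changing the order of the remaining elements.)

11

Using dp[i][j] = 2 + dp[i+1][j−1] if the ends match, else max(dp[i+1][j], dp[i][j−1]):
dp[1][16] = 11. A witness is uyymyyymyyu at positions 1,4,5,9,10,11,12,13,14,15,16.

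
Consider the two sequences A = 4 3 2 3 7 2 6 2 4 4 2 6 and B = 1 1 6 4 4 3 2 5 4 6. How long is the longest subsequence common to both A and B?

5

A longest common subsequence is 4, 3, 2, 4, 6 (length 5); the LCS DP confirms no longer common subsequence exists.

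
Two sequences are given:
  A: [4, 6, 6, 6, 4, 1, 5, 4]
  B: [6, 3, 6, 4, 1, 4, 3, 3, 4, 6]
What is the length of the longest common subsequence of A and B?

A longest common subsequence is 6, 6, 4, 1, 4 (length 5); the LCS DP confirms no longer common subsequence exists.

5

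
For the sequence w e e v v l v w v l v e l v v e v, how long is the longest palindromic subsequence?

Using dp[i][j] = 2 + dp[i+1][j−1] if the ends match, else max(dp[i+1][j], dp[i][j−1]):
dp[1][17] = 11. A witness is evvlvlvlvve at positions 3,4,5,6,9,10,11,13,14,15,16.

11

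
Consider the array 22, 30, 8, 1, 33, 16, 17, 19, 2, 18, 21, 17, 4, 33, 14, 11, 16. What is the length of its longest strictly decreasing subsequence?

Scanning left to right, the best length ending at each element is: 22→1, 30→1, 8→2, 1→3, 33→1, 16→2, 17→2, 19→2, 2→3, 18→3, 21→2, 17→4, 4→5, 33→1, 14→5, 11→6, 16→5.
So the longest decreasing subsequence has length 6, e.g. 22, 19, 18, 17, 14, 11.

6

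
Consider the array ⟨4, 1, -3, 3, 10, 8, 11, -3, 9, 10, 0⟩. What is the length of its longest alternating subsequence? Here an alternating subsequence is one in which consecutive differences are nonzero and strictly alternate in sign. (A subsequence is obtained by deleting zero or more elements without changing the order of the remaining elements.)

8

Track the best alternating length ending on an up-step vs a down-step at each position: up/down = 1/1, 1/2, 1/2, 3/2, 3/1, 3/4, 5/1, 1/6, 7/6, 7/6, 7/8.
The maximum over both is 8; one such subsequence is 4, 1, 10, 8, 11, -3, 9, 0.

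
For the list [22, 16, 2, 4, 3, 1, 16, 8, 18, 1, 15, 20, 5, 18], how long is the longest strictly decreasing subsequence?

Scanning left to right, the best length ending at each element is: 22→1, 16→2, 2→3, 4→3, 3→4, 1→5, 16→2, 8→3, 18→2, 1→5, 15→3, 20→2, 5→4, 18→3.
So the longest decreasing subsequence has length 5, e.g. 22, 16, 4, 3, 1.

5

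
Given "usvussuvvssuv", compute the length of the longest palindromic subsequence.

One longest palindromic subsequence is vussvvssuv (positions 3,4,5,6,8,9,10,11,12,13); it reads the same forward and backward, and the interval DP gives dp[1][13] = 10.

10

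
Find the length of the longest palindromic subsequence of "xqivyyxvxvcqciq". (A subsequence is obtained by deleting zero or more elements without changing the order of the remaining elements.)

Using dp[i][j] = 2 + dp[i+1][j−1] if the ends match, else max(dp[i+1][j], dp[i][j−1]):
dp[1][15] = 9. A witness is qivxvxviq at positions 2,3,4,7,8,9,10,14,15.

9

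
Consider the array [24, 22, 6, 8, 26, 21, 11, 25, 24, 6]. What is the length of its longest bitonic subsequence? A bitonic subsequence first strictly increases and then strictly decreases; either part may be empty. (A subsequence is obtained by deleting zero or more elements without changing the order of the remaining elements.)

Let inc[i] be the LIS ending at i and dec[i] the longest strictly decreasing subsequence starting at i. inc = [1, 1, 1, 2, 3, 3, 3, 4, 4, 1], dec = [5, 4, 1, 2, 4, 3, 2, 3, 2, 1].
max_i inc[i]+dec[i]−1 = 6, with one witness 6, 8, 26, 25, 24, 6.

6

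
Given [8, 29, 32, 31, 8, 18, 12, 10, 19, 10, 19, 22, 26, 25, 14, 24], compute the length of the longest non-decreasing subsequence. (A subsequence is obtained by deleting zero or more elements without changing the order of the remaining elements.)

Scanning left to right, the best length ending at each element is: 8→1, 29→2, 32→3, 31→3, 8→2, 18→3, 12→3, 10→3, 19→4, 10→4, 19→5, 22→6, 26→7, 25→7, 14→5, 24→7.
So the longest non-decreasing subsequence has length 7, e.g. 8, 8, 18, 19, 19, 22, 26.

7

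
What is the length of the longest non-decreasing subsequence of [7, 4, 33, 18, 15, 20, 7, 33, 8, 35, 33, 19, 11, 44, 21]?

One longest non-decreasing subsequence is 7, 18, 20, 33, 35, 44 (positions 1,4,6,8,10,14), of length 6; no longer one exists.

6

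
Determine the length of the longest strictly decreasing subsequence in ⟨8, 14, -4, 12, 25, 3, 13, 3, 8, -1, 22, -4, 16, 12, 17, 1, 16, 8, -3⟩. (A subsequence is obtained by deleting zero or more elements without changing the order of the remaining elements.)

Scanning left to right, the best length ending at each element is: 8→1, 14→1, -4→2, 12→2, 25→1, 3→3, 13→2, 3→3, 8→3, -1→4, 22→2, -4→5, 16→3, 12→4, 17→3, 1→5, 16→4, 8→5, -3→6.
So the longest decreasing subsequence has length 6, e.g. 25, 22, 16, 12, 1, -3.

6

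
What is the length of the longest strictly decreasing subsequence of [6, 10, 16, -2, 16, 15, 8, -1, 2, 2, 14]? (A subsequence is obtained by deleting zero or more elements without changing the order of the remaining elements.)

Scanning left to right, the best length ending at each element is: 6→1, 10→1, 16→1, -2→2, 16→1, 15→2, 8→3, -1→4, 2→4, 2→4, 14→3.
So the longest decreasing subsequence has length 4, e.g. 16, 15, 8, -1.

4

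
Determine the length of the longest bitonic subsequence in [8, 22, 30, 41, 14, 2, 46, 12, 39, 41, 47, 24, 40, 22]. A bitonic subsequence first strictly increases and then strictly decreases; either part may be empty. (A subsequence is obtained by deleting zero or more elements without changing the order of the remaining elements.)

Let inc[i] be the LIS ending at i and dec[i] the longest strictly decreasing subsequence starting at i. inc = [1, 2, 3, 4, 2, 1, 5, 2, 4, 5, 6, 3, 5, 3], dec = [2, 3, 3, 4, 2, 1, 4, 1, 3, 3, 3, 2, 2, 1].
max_i inc[i]+dec[i]−1 = 8, with one witness 8, 22, 30, 41, 46, 41, 40, 22.

8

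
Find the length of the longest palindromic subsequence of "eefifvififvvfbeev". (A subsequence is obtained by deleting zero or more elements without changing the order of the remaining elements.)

One longest palindromic subsequence is eefvfifvfee (positions 1,2,5,6,8,9,10,12,13,15,16); it reads the same forward and backward, and the interval DP gives dp[1][17] = 11.

11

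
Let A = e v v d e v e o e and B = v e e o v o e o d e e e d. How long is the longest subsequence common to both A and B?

Backtracking the LCS table gives one alignment: e (A1,B3) → v (A2,B5) → d (A4,B9) → e (A5,B10) → e (A7,B11) → e (A9,B12).
So the longest common subsequence has length 6.

6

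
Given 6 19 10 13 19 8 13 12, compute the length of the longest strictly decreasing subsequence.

3

One longest decreasing subsequence is 19, 10, 8 (positions 2,3,6), of length 3; no longer one exists.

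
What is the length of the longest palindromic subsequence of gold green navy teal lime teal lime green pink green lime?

5

Using dp[i][j] = 2 + dp[i+1][j−1] if the ends match, else max(dp[i+1][j], dp[i][j−1]):
dp[1][11] = 5. A witness is lime green pink green lime at positions 5,8,9,10,11.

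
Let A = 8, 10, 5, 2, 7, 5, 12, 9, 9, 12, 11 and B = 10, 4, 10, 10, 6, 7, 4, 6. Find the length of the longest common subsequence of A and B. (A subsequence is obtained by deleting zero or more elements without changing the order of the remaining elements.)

A longest common subsequence is 10, 7 (length 2); the LCS DP confirms no longer common subsequence exists.

2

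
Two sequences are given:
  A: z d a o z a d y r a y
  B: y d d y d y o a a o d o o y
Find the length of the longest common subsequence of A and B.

A longest common subsequence is daody (length 5); the LCS DP confirms no longer common subsequence exists.

5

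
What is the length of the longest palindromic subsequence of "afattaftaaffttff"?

Using dp[i][j] = 2 + dp[i+1][j−1] if the ends match, else max(dp[i+1][j], dp[i][j−1]):
dp[1][16] = 10. A witness is fttfaafttf at positions 2,4,5,7,9,10,12,13,14,16.

10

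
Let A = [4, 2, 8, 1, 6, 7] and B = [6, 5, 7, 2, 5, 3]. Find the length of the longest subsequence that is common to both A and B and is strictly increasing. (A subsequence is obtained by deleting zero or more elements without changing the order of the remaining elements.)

For each value that appears in both, track the longest common increasing run ending there.
The best achievable length is 2; one witness is 6, 7 (A-positions 5,6, B-positions 1,3).

2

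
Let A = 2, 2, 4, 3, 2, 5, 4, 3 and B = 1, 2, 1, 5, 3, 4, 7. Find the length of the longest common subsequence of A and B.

A longest common subsequence is 2, 3, 4 (length 3); the LCS DP confirms no longer common subsequence exists.

3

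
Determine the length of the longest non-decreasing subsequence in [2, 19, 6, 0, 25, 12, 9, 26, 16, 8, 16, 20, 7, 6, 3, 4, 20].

7

Scanning left to right, the best length ending at each element is: 2→1, 19→2, 6→2, 0→1, 25→3, 12→3, 9→3, 26→4, 16→4, 8→3, 16→5, 20→6, 7→3, 6→3, 3→2, 4→3, 20→7.
So the longest non-decreasing subsequence has length 7, e.g. 2, 6, 12, 16, 16, 20, 20.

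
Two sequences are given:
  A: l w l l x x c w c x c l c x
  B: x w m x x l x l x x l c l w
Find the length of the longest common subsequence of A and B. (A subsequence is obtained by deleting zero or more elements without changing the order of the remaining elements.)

7

A longest common subsequence is wllxxcw (length 7); the LCS DP confirms no longer common subsequence exists.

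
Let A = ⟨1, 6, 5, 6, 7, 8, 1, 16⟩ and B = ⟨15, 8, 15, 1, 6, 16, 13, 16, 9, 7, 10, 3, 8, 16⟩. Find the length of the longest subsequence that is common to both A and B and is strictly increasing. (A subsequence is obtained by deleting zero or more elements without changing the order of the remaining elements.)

For each value that appears in both, track the longest common increasing run ending there.
The best achievable length is 5; one witness is 1, 6, 7, 8, 16 (A-positions 1,2,5,6,8, B-positions 4,5,10,13,14).

5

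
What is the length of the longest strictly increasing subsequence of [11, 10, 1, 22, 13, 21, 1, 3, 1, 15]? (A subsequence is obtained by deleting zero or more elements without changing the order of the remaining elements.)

3

Let dp[i] be the longest increasing subsequence ending at position i. Then dp = [1, 1, 1, 2, 2, 3, 1, 2, 1, 3].
The maximum is 3; one witness is 11, 13, 21 at positions 1,5,6.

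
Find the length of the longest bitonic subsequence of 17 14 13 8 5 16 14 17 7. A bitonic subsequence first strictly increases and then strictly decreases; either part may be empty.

Let inc[i] be the LIS ending at i and dec[i] the longest strictly decreasing subsequence starting at i. inc = [1, 1, 1, 1, 1, 2, 2, 3, 2], dec = [5, 4, 3, 2, 1, 3, 2, 2, 1].
max_i inc[i]+dec[i]−1 = 5, with one witness 17, 14, 13, 8, 7.

5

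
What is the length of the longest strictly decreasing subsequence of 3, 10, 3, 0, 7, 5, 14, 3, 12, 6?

4

Let dp[i] be the longest decreasing subsequence ending at position i. Then dp = [1, 1, 2, 3, 2, 3, 1, 4, 2, 3].
The maximum is 4; one witness is 10, 7, 5, 3 at positions 2,5,6,8.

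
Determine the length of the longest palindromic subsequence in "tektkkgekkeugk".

One longest palindromic subsequence is kgekkegk (positions 3,7,8,9,10,11,13,14); it reads the same forward and backward, and the interval DP gives dp[1][14] = 8.

8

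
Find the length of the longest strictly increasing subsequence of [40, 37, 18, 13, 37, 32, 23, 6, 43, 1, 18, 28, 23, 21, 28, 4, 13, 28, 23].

4

Let dp[i] be the longest increasing subsequence ending at position i. Then dp = [1, 1, 1, 1, 2, 2, 2, 1, 3, 1, 2, 3, 3, 3, 4, 2, 3, 4, 4].
The maximum is 4; one witness is 13, 18, 23, 28 at positions 4,11,13,15.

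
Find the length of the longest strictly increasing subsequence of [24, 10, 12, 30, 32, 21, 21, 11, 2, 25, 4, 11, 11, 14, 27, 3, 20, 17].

One longest increasing subsequence is 10, 12, 21, 25, 27 (positions 2,3,6,10,15), of length 5; no longer one exists.

5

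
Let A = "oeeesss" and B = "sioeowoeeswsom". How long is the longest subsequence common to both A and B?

Backtracking the LCS table gives one alignment: o (A1,B3) → e (A2,B4) → e (A3,B8) → e (A4,B9) → s (A5,B10) → s (A6,B12).
So the longest common subsequence has length 6.

6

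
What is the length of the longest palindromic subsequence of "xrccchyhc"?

5

One longest palindromic subsequence is chyhc (positions 3,6,7,8,9); it reads the same forward and backward, and the interval DP gives dp[1][9] = 5.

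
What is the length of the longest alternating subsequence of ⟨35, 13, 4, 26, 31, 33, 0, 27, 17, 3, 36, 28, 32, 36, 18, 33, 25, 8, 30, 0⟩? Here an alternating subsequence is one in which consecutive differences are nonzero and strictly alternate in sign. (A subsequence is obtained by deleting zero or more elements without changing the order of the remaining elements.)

Track the best alternating length ending on an up-step vs a down-step at each position: up/down = 1/1, 1/2, 1/2, 3/2, 3/2, 3/2, 1/4, 5/4, 5/6, 5/6, 7/1, 7/8, 9/8, 9/1, 7/10, 11/10, 11/12, 7/12, 13/12, 1/14.
The maximum over both is 14; one such subsequence is 35, 13, 26, 0, 27, 17, 36, 28, 32, 18, 33, 25, 30, 0.

14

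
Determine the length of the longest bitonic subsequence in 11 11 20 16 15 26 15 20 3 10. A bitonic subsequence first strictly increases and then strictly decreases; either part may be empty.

One longest bitonic subsequence is 11, 20, 16, 15, 10 (positions 1,3,4,7,10): it rises to 20 then falls. Length 5 is optimal.

5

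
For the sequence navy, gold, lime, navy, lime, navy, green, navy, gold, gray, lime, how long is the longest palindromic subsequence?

5

One longest palindromic subsequence is lime navy green navy lime (positions 3,6,7,8,11); it reads the same forward and backward, and the interval DP gives dp[1][11] = 5.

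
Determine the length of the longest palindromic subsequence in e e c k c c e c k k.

5

One longest palindromic subsequence is kceck (positions 4,6,7,8,10); it reads the same forward and backward, and the interval DP gives dp[1][10] = 5.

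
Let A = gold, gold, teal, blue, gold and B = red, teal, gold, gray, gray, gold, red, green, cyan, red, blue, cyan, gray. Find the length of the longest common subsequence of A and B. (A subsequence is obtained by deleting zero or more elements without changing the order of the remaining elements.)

3

A longest common subsequence is gold, gold, blue (length 3); the LCS DP confirms no longer common subsequence exists.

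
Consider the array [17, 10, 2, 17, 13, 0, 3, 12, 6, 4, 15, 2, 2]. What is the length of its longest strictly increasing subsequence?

4

Let dp[i] be the longest increasing subsequence ending at position i. Then dp = [1, 1, 1, 2, 2, 1, 2, 3, 3, 3, 4, 2, 2].
The maximum is 4; one witness is 2, 3, 12, 15 at positions 3,7,8,11.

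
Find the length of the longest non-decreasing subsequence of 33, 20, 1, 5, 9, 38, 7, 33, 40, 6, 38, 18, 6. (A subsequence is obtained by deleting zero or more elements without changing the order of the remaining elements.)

5

Let dp[i] be the longest non-decreasing subsequence ending at position i. Then dp = [1, 1, 1, 2, 3, 4, 3, 4, 5, 3, 5, 4, 4].
The maximum is 5; one witness is 1, 5, 9, 38, 40 at positions 3,4,5,6,9.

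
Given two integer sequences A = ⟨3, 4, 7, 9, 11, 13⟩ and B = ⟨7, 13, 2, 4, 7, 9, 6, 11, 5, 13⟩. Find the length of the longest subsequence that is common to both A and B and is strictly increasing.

5

For each value that appears in both, track the longest common increasing run ending there.
The best achievable length is 5; one witness is 4, 7, 9, 11, 13 (A-positions 2,3,4,5,6, B-positions 4,5,6,8,10).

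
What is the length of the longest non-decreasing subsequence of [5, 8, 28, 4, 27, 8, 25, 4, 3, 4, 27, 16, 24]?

Let dp[i] be the longest non-decreasing subsequence ending at position i. Then dp = [1, 2, 3, 1, 3, 3, 4, 2, 1, 3, 5, 4, 5].
The maximum is 5; one witness is 5, 8, 8, 25, 27 at positions 1,2,6,7,11.

5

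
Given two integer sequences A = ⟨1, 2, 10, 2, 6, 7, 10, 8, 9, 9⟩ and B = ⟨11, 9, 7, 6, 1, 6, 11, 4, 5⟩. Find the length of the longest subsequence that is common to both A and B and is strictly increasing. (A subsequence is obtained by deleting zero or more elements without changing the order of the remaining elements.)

For each value that appears in both, track the longest common increasing run ending there.
The best achievable length is 2; one witness is 1, 6 (A-positions 1,5, B-positions 5,6).

2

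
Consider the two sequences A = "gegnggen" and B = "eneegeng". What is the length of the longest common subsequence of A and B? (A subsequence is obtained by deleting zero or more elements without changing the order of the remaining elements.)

5

Backtracking the LCS table gives one alignment: e (A2,B1) → n (A4,B2) → g (A6,B5) → e (A7,B6) → n (A8,B7).
So the longest common subsequence has length 5.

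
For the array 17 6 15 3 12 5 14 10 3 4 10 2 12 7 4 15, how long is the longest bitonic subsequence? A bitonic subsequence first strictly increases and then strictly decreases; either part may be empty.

One longest bitonic subsequence is 17, 15, 14, 12, 7, 4 (positions 1,3,7,13,14,15): it rises to 17 then falls. Length 6 is optimal.

6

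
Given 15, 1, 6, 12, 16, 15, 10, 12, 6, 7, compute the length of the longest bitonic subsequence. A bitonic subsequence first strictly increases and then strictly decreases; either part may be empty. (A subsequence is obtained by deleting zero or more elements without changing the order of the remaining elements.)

One longest bitonic subsequence is 1, 6, 12, 16, 15, 12, 7 (positions 2,3,4,5,6,8,10): it rises to 16 then falls. Length 7 is optimal.

7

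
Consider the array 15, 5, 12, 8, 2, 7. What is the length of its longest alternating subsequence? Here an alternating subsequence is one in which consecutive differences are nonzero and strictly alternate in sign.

A longest alternating subsequence is 15, 5, 12, 2, 7 (positions 1,2,3,5,6); its 4 consecutive differences strictly alternate in sign, and length 5 is optimal.

5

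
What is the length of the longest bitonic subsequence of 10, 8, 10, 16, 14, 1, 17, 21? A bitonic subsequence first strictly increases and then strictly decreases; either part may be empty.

Let inc[i] be the LIS ending at i and dec[i] the longest strictly decreasing subsequence starting at i. inc = [1, 1, 2, 3, 3, 1, 4, 5], dec = [3, 2, 2, 3, 2, 1, 1, 1].
max_i inc[i]+dec[i]−1 = 5, with one witness 8, 10, 16, 14, 1.

5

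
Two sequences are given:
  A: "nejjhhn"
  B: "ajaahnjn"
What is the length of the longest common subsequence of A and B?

3

Backtracking the LCS table gives one alignment: n (A1,B6) → j (A4,B7) → n (A7,B8).
So the longest common subsequence has length 3.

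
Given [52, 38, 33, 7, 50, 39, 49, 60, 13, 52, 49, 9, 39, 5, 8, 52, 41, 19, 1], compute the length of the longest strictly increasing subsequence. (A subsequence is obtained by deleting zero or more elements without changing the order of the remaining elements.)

4

One longest increasing subsequence is 38, 39, 49, 60 (positions 2,6,7,8), of length 4; no longer one exists.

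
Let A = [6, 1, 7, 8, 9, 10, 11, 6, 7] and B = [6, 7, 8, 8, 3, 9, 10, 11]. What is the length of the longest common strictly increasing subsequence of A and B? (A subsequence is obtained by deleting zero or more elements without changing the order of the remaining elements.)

A longest common strictly increasing subsequence is 6, 7, 8, 9, 10, 11 (length 6); it appears in order in both A and B, and no longer such subsequence exists.

6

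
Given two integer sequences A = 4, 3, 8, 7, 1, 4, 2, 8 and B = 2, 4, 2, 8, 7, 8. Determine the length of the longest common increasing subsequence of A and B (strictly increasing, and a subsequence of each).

For each value that appears in both, track the longest common increasing run ending there.
The best achievable length is 3; one witness is 4, 7, 8 (A-positions 1,4,8, B-positions 2,5,6).

3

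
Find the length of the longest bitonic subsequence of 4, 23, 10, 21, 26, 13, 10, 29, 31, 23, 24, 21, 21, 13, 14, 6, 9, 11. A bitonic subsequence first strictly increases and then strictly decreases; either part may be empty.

Let inc[i] be the LIS ending at i and dec[i] the longest strictly decreasing subsequence starting at i. inc = [1, 2, 2, 3, 4, 3, 2, 5, 6, 4, 5, 4, 4, 3, 4, 2, 3, 4], dec = [1, 5, 2, 4, 5, 3, 2, 5, 5, 4, 4, 3, 3, 2, 2, 1, 1, 1].
max_i inc[i]+dec[i]−1 = 10, with one witness 4, 10, 21, 26, 29, 31, 24, 21, 14, 11.

10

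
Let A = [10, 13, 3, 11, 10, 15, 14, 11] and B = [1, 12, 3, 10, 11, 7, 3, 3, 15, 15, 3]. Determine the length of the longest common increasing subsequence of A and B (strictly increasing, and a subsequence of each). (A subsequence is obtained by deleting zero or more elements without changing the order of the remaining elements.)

A longest common strictly increasing subsequence is 3, 10, 11 (length 3); it appears in order in both A and B, and no longer such subsequence exists.

3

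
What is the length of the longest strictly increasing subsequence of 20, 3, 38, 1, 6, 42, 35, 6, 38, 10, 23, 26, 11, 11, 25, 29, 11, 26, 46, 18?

Scanning left to right, the best length ending at each element is: 20→1, 3→1, 38→2, 1→1, 6→2, 42→3, 35→3, 6→2, 38→4, 10→3, 23→4, 26→5, 11→4, 11→4, 25→5, 29→6, 11→4, 26→6, 46→7, 18→5.
So the longest increasing subsequence has length 7, e.g. 3, 6, 10, 23, 26, 29, 46.

7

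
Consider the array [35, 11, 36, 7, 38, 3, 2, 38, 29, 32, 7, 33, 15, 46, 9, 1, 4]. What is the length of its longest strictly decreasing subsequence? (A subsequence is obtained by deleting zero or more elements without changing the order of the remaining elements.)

6

Let dp[i] be the longest decreasing subsequence ending at position i. Then dp = [1, 2, 1, 3, 1, 4, 5, 1, 2, 2, 3, 2, 3, 1, 4, 6, 5].
The maximum is 6; one witness is 35, 11, 7, 3, 2, 1 at positions 1,2,4,6,7,16.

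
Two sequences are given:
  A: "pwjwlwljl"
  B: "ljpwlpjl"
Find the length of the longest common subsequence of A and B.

Backtracking the LCS table gives one alignment: p (A1,B3) → w (A4,B4) → l (A5,B5) → j (A8,B7) → l (A9,B8).
So the longest common subsequence has length 5.

5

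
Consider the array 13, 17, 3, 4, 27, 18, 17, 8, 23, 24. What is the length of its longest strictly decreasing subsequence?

One longest decreasing subsequence is 27, 18, 17, 8 (positions 5,6,7,8), of length 4; no longer one exists.

4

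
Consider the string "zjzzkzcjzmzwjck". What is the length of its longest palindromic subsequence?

9

One longest palindromic subsequence is kcjzmzjck (positions 5,7,8,9,10,11,13,14,15); it reads the same forward and backward, and the interval DP gives dp[1][15] = 9.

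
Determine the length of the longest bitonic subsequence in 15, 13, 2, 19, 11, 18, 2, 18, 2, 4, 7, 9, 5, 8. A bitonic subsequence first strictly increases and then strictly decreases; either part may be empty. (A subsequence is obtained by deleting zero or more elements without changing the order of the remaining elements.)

Let inc[i] be the LIS ending at i and dec[i] the longest strictly decreasing subsequence starting at i. inc = [1, 1, 1, 2, 2, 3, 1, 3, 1, 2, 3, 4, 3, 4], dec = [5, 4, 1, 4, 3, 3, 1, 3, 1, 1, 2, 2, 1, 1].
max_i inc[i]+dec[i]−1 = 5, with one witness 15, 13, 11, 9, 8.

5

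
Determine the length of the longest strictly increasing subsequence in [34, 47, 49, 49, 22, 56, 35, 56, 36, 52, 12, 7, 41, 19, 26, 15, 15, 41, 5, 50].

Scanning left to right, the best length ending at each element is: 34→1, 47→2, 49→3, 49→3, 22→1, 56→4, 35→2, 56→4, 36→3, 52→4, 12→1, 7→1, 41→4, 19→2, 26→3, 15→2, 15→2, 41→4, 5→1, 50→5.
So the longest increasing subsequence has length 5, e.g. 34, 35, 36, 41, 50.

5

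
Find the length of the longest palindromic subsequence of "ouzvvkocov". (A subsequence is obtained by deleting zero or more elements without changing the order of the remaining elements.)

Using dp[i][j] = 2 + dp[i+1][j−1] if the ends match, else max(dp[i+1][j], dp[i][j−1]):
dp[1][10] = 5. A witness is vocov at positions 4,7,8,9,10.

5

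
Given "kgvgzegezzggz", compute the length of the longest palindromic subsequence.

9

One longest palindromic subsequence is ggzegezgg (positions 2,4,5,6,7,8,10,11,12); it reads the same forward and backward, and the interval DP gives dp[1][13] = 9.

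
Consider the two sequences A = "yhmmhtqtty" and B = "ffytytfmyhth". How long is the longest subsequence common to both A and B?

A longest common subsequence is ymht (length 4); the LCS DP confirms no longer common subsequence exists.

4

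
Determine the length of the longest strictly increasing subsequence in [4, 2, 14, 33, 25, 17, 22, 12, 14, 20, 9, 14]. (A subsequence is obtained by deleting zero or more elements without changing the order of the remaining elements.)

Let dp[i] be the longest increasing subsequence ending at position i. Then dp = [1, 1, 2, 3, 3, 3, 4, 2, 3, 4, 2, 3].
The maximum is 4; one witness is 4, 14, 17, 22 at positions 1,3,6,7.

4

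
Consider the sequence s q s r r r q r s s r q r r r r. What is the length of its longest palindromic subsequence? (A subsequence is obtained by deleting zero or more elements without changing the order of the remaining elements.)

12

One longest palindromic subsequence is rrrqrssrqrrr (positions 4,5,6,7,8,9,10,11,12,14,15,16); it reads the same forward and backward, and the interval DP gives dp[1][16] = 12.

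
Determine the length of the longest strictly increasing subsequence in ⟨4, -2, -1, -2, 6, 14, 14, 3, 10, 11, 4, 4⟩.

5

Scanning left to right, the best length ending at each element is: 4→1, -2→1, -1→2, -2→1, 6→3, 14→4, 14→4, 3→3, 10→4, 11→5, 4→4, 4→4.
So the longest increasing subsequence has length 5, e.g. -2, -1, 6, 10, 11.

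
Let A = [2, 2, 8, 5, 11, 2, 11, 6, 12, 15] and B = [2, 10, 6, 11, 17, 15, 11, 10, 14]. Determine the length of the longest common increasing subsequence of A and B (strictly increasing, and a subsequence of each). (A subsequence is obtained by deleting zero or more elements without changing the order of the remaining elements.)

For each value that appears in both, track the longest common increasing run ending there.
The best achievable length is 3; one witness is 2, 6, 15 (A-positions 1,8,10, B-positions 1,3,6).

3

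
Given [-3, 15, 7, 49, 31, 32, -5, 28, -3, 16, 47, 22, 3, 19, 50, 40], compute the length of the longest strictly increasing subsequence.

6

Scanning left to right, the best length ending at each element is: -3→1, 15→2, 7→2, 49→3, 31→3, 32→4, -5→1, 28→3, -3→2, 16→3, 47→5, 22→4, 3→3, 19→4, 50→6, 40→5.
So the longest increasing subsequence has length 6, e.g. -3, 15, 31, 32, 47, 50.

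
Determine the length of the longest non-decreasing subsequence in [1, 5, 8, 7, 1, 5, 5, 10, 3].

5

Let dp[i] be the longest non-decreasing subsequence ending at position i. Then dp = [1, 2, 3, 3, 2, 3, 4, 5, 3].
The maximum is 5; one witness is 1, 5, 5, 5, 10 at positions 1,2,6,7,8.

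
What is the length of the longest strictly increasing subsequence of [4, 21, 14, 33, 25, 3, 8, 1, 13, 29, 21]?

4

One longest increasing subsequence is 4, 21, 25, 29 (positions 1,2,5,10), of length 4; no longer one exists.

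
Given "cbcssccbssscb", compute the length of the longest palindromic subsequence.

10

One longest palindromic subsequence is bcssccsscb (positions 2,3,4,5,6,7,10,11,12,13); it reads the same forward and backward, and the interval DP gives dp[1][13] = 10.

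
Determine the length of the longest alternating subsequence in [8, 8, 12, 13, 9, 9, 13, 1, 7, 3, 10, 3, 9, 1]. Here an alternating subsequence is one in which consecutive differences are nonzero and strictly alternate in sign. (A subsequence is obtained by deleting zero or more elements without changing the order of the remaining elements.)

11

Track the best alternating length ending on an up-step vs a down-step at each position: up/down = 1/1, 1/1, 2/1, 2/1, 2/3, 2/3, 4/1, 1/5, 6/5, 6/7, 8/5, 6/9, 10/9, 1/11.
The maximum over both is 11; one such subsequence is 8, 12, 9, 13, 1, 7, 3, 10, 3, 9, 1.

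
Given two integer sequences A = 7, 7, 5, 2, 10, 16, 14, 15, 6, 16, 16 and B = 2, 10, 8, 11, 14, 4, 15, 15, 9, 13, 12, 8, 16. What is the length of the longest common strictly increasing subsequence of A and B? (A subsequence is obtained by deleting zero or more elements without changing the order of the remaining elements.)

5

A longest common strictly increasing subsequence is 2, 10, 14, 15, 16 (length 5); it appears in order in both A and B, and no longer such subsequence exists.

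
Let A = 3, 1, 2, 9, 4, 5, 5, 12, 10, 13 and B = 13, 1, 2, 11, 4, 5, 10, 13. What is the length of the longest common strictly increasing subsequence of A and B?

6

For each value that appears in both, track the longest common increasing run ending there.
The best achievable length is 6; one witness is 1, 2, 4, 5, 10, 13 (A-positions 2,3,5,6,9,10, B-positions 2,3,5,6,7,8).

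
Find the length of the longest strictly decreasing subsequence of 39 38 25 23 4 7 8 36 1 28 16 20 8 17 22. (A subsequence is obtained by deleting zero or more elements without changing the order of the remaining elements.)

6

One longest decreasing subsequence is 39, 38, 25, 23, 4, 1 (positions 1,2,3,4,5,9), of length 6; no longer one exists.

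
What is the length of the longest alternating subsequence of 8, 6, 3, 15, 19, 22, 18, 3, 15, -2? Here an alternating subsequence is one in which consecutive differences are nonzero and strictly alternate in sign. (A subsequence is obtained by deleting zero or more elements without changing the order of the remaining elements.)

6

A longest alternating subsequence is 8, 6, 15, 3, 15, -2 (positions 1,2,4,8,9,10); its 5 consecutive differences strictly alternate in sign, and length 6 is optimal.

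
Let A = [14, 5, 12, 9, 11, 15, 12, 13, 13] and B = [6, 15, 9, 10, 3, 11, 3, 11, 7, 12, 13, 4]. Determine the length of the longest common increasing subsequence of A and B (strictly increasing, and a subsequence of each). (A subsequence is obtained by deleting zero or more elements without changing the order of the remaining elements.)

4

A longest common strictly increasing subsequence is 9, 11, 12, 13 (length 4); it appears in order in both A and B, and no longer such subsequence exists.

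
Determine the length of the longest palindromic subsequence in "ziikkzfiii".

One longest palindromic subsequence is iikkii (positions 2,3,4,5,9,10); it reads the same forward and backward, and the interval DP gives dp[1][10] = 6.

6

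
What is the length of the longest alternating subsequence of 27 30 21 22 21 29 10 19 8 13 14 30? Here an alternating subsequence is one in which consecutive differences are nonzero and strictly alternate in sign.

10

Track the best alternating length ending on an up-step vs a down-step at each position: up/down = 1/1, 2/1, 1/3, 4/3, 1/5, 6/3, 1/7, 8/7, 1/9, 10/9, 10/9, 10/1.
The maximum over both is 10; one such subsequence is 27, 30, 21, 22, 21, 29, 10, 19, 8, 13.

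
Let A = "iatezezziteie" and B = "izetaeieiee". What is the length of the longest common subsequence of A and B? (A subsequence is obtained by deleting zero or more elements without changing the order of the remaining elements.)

7

A longest common subsequence is iaeeiee (length 7); the LCS DP confirms no longer common subsequence exists.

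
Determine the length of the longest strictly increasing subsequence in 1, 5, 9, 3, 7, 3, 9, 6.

Scanning left to right, the best length ending at each element is: 1→1, 5→2, 9→3, 3→2, 7→3, 3→2, 9→4, 6→3.
So the longest increasing subsequence has length 4, e.g. 1, 5, 7, 9.

4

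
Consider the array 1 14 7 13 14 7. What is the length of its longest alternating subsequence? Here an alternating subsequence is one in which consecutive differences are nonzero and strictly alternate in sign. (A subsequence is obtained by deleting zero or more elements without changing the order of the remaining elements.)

A longest alternating subsequence is 1, 14, 7, 13, 7 (positions 1,2,3,4,6); its 4 consecutive differences strictly alternate in sign, and length 5 is optimal.

5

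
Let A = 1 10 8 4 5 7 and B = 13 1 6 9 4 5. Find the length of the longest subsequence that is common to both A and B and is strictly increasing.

A longest common strictly increasing subsequence is 1, 4, 5 (length 3); it appears in order in both A and B, and no longer such subsequence exists.

3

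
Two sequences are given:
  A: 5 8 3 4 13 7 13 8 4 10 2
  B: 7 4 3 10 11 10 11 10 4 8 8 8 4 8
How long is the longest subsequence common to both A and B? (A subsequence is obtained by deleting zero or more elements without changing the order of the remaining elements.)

Backtracking the LCS table gives one alignment: 3 (A3,B3) → 4 (A4,B9) → 8 (A8,B12) → 4 (A9,B13).
So the longest common subsequence has length 4.

4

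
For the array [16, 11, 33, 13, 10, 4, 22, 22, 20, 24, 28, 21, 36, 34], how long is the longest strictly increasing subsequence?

6

One longest increasing subsequence is 11, 13, 22, 24, 28, 36 (positions 2,4,7,10,11,13), of length 6; no longer one exists.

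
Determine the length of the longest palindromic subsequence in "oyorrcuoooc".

Using dp[i][j] = 2 + dp[i+1][j−1] if the ends match, else max(dp[i+1][j], dp[i][j−1]):
dp[1][11] = 6. A witness is oorroo at positions 1,3,4,5,9,10.

6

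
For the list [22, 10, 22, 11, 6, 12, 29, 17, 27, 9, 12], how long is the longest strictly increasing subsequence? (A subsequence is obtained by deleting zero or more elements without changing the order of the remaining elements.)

Let dp[i] be the longest increasing subsequence ending at position i. Then dp = [1, 1, 2, 2, 1, 3, 4, 4, 5, 2, 3].
The maximum is 5; one witness is 10, 11, 12, 17, 27 at positions 2,4,6,8,9.

5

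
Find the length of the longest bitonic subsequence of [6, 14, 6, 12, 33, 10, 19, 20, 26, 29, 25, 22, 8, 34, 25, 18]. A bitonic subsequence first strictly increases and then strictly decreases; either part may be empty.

9

One longest bitonic subsequence is 6, 14, 19, 20, 26, 29, 25, 22, 18 (positions 1,2,7,8,9,10,11,12,16): it rises to 29 then falls. Length 9 is optimal.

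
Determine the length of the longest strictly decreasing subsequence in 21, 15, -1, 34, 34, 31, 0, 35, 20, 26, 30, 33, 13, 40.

4

One longest decreasing subsequence is 34, 31, 20, 13 (positions 4,6,9,13), of length 4; no longer one exists.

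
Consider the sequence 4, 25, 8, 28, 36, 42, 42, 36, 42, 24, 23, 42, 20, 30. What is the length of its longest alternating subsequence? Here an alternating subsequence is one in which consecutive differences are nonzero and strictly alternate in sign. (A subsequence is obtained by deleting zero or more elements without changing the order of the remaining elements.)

A longest alternating subsequence is 4, 25, 8, 42, 36, 42, 24, 42, 20, 30 (positions 1,2,3,6,8,9,10,12,13,14); its 9 consecutive differences strictly alternate in sign, and length 10 is optimal.

10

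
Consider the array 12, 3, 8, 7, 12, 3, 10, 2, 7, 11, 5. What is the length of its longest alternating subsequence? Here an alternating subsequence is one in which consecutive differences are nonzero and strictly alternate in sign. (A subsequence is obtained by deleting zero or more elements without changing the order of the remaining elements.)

A longest alternating subsequence is 12, 3, 8, 7, 12, 3, 10, 2, 7, 5 (positions 1,2,3,4,5,6,7,8,9,11); its 9 consecutive differences strictly alternate in sign, and length 10 is optimal.

10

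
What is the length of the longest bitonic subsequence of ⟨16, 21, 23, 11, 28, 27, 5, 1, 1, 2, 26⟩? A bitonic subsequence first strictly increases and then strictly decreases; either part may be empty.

7

Let inc[i] be the LIS ending at i and dec[i] the longest strictly decreasing subsequence starting at i. inc = [1, 2, 3, 1, 4, 4, 1, 1, 1, 2, 4], dec = [4, 4, 4, 3, 4, 3, 2, 1, 1, 1, 1].
max_i inc[i]+dec[i]−1 = 7, with one witness 16, 21, 23, 28, 27, 5, 2.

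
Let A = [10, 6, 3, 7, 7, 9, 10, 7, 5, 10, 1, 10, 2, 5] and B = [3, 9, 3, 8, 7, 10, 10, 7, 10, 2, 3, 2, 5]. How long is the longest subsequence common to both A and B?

7

A longest common subsequence is 3, 7, 10, 7, 10, 2, 5 (length 7); the LCS DP confirms no longer common subsequence exists.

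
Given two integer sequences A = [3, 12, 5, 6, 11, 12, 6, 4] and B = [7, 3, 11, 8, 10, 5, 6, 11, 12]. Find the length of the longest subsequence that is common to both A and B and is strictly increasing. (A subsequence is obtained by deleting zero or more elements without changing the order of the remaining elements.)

A longest common strictly increasing subsequence is 3, 5, 6, 11, 12 (length 5); it appears in order in both A and B, and no longer such subsequence exists.

5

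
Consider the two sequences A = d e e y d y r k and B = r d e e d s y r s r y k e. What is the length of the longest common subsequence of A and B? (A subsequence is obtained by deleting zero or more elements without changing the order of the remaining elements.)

7

A longest common subsequence is deedyrk (length 7); the LCS DP confirms no longer common subsequence exists.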